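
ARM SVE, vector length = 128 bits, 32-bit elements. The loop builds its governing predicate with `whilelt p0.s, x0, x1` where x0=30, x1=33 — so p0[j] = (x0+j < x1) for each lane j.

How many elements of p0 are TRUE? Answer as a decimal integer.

vl = 3

128-bit reg / 32-bit elem → 4 lanes
p0[j] = (30+j < 33); true for j=0..2 → 3 lanes set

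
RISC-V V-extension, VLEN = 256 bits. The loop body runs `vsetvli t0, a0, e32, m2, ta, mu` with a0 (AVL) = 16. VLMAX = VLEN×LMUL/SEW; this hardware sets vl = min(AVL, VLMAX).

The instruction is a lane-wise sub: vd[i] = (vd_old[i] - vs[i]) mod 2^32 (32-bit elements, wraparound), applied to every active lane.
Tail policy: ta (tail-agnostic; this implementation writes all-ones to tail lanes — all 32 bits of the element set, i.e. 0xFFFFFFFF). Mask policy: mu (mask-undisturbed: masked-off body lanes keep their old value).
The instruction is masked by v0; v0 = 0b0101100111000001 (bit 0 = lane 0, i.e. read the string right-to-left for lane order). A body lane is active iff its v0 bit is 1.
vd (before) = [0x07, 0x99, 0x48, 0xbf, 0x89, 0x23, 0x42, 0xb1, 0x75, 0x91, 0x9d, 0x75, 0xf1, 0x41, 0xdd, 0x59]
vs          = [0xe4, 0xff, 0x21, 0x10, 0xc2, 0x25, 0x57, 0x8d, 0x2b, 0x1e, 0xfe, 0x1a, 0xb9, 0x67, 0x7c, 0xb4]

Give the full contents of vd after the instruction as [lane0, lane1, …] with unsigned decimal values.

vd = [4294967075, 153, 72, 191, 137, 35, 4294967275, 36, 74, 145, 157, 91, 56, 65, 97, 89]

VLMAX = VLEN×LMUL/SEW = 256×2/32 = 16
AVL=16 ≤ VLMAX=16, so vl = 16
vd[0] sub(0x07,0xe4) -> 0xffffff23
vd[1] mask-off/keep -> 0x99
vd[2] mask-off/keep -> 0x48
vd[3] mask-off/keep -> 0xbf
vd[4] mask-off/keep -> 0x89
vd[5] mask-off/keep -> 0x23
vd[6] sub(0x42,0x57) -> 0xffffffeb
vd[7] sub(0xb1,0x8d) -> 0x24
vd[8] sub(0x75,0x2b) -> 0x4a
vd[9] mask-off/keep -> 0x91
vd[10] mask-off/keep -> 0x9d
vd[11] sub(0x75,0x1a) -> 0x5b
vd[12] sub(0xf1,0xb9) -> 0x38
vd[13] mask-off/keep -> 0x41
vd[14] sub(0xdd,0x7c) -> 0x61
vd[15] mask-off/keep -> 0x59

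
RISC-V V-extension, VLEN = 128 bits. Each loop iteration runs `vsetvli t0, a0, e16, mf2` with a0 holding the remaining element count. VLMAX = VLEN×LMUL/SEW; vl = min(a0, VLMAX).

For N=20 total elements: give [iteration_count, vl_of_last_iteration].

[iterations, last_vl] = [5, 4]

VLMAX = VLEN×LMUL/SEW = 128×1/2/16 = 4
iterations = ceil(20/4) = 5; final-pass vl = 4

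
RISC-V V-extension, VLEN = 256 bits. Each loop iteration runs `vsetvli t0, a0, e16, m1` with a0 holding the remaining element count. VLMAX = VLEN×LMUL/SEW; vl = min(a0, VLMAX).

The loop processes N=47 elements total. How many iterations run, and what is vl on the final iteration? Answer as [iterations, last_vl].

[iterations, last_vl] = [3, 15]

VLMAX = VLEN×LMUL/SEW = 256×1/16 = 16
iterations = ceil(47/16) = 3; final-pass vl = 15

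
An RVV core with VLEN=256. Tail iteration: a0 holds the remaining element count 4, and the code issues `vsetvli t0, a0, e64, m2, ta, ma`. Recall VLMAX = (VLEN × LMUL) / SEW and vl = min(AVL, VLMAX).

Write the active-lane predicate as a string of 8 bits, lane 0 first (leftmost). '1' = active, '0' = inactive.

predicate = 11110000

VLMAX = VLEN×LMUL/SEW = 256×2/64 = 8
vl ← min(4, 8) = 4
bits (lane 0 leftmost): 11110000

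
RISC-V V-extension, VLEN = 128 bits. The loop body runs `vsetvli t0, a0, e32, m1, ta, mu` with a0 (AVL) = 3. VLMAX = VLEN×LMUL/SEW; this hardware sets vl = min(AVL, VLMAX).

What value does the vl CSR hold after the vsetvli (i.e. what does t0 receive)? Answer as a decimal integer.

vl = 3

VLMAX = (128 × 1) / 32 = 4 lanes
vl = min(AVL, VLMAX) = min(3, 4) = 3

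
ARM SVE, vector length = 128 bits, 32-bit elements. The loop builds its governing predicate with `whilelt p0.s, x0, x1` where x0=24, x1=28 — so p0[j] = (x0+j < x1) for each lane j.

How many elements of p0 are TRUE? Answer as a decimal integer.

vl = 4

128-bit reg / 32-bit elem → 4 lanes
whilelt: lane j active iff 24+j < 28 → j < 4 → 4 active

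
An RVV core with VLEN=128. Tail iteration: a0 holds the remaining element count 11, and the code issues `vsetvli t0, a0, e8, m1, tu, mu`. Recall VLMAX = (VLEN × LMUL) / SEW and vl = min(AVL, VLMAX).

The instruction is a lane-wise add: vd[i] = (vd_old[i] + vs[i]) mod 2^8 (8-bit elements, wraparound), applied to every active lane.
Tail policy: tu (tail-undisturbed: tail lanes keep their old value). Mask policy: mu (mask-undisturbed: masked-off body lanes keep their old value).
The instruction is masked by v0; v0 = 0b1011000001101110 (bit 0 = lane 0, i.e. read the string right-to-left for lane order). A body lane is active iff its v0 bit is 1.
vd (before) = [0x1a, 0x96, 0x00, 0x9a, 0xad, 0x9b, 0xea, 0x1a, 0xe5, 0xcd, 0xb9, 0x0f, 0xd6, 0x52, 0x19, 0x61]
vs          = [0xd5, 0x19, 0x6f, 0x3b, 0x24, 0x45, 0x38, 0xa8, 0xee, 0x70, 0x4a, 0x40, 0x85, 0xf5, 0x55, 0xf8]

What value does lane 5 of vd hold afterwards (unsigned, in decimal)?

lanes per group: 128·1/8 = 16
vl ← min(11, 16) = 11
  i=0: mask-off/keep → 26
  i=1: add(0x96,0x19) → 175
  i=2: add(0x00,0x6f) → 111
  i=3: add(0x9a,0x3b) → 213
  i=4: mask-off/keep → 173
  i=5: add(0x9b,0x45) → 224
  i=6: add(0xea,0x38) → 34
  i=7: mask-off/keep → 26
  i=8: mask-off/keep → 229
  i=9: mask-off/keep → 205
  i=10: mask-off/keep → 185
  i=11: tail/keep → 15
  i=12: tail/keep → 214
  i=13: tail/keep → 82
  i=14: tail/keep → 25
  i=15: tail/keep → 97

vd[5] = 224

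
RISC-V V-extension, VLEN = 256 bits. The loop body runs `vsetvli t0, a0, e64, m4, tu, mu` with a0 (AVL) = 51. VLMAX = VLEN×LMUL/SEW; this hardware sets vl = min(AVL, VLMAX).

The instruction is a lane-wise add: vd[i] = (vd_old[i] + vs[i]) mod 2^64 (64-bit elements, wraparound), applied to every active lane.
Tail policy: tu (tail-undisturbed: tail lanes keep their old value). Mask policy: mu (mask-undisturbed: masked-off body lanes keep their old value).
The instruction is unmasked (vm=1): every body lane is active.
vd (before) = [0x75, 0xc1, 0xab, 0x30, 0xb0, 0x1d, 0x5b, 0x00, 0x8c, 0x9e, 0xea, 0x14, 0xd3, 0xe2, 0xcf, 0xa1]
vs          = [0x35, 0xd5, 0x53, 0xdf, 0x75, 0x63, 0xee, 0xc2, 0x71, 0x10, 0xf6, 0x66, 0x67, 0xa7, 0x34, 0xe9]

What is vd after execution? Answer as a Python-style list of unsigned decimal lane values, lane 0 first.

vd = [170, 406, 254, 271, 293, 128, 329, 194, 253, 174, 480, 122, 314, 393, 259, 394]

VLMAX = VLEN×LMUL/SEW = 256×4/64 = 16
vl = min(AVL, VLMAX) = min(51, 16) = 16
  i=0: add(0x75,0x35) → 170
  i=1: add(0xc1,0xd5) → 406
  i=2: add(0xab,0x53) → 254
  i=3: add(0x30,0xdf) → 271
  i=4: add(0xb0,0x75) → 293
  i=5: add(0x1d,0x63) → 128
  i=6: add(0x5b,0xee) → 329
  i=7: add(0x00,0xc2) → 194
  i=8: add(0x8c,0x71) → 253
  i=9: add(0x9e,0x10) → 174
  i=10: add(0xea,0xf6) → 480
  i=11: add(0x14,0x66) → 122
  i=12: add(0xd3,0x67) → 314
  i=13: add(0xe2,0xa7) → 393
  i=14: add(0xcf,0x34) → 259
  i=15: add(0xa1,0xe9) → 394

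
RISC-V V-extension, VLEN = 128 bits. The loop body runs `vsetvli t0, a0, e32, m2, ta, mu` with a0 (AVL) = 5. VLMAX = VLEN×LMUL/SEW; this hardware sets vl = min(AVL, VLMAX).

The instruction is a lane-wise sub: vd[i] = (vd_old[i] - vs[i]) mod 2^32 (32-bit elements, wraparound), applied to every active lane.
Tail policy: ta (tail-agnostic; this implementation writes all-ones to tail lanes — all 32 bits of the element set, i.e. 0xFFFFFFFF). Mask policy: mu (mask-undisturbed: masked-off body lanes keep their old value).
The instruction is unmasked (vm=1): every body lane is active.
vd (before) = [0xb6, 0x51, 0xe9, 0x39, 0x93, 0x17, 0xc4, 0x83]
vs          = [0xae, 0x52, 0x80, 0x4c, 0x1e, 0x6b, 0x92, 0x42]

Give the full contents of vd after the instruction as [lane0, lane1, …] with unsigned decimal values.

lanes per group: 128·2/32 = 8
vl ← min(5, 8) = 5
  i=0: sub(0xb6,0xae) → 8
  i=1: sub(0x51,0x52) → 4294967295
  i=2: sub(0xe9,0x80) → 105
  i=3: sub(0x39,0x4c) → 4294967277
  i=4: sub(0x93,0x1e) → 117
  i=5: tail/ones → 4294967295
  i=6: tail/ones → 4294967295
  i=7: tail/ones → 4294967295

vd = [8, 4294967295, 105, 4294967277, 117, 4294967295, 4294967295, 4294967295]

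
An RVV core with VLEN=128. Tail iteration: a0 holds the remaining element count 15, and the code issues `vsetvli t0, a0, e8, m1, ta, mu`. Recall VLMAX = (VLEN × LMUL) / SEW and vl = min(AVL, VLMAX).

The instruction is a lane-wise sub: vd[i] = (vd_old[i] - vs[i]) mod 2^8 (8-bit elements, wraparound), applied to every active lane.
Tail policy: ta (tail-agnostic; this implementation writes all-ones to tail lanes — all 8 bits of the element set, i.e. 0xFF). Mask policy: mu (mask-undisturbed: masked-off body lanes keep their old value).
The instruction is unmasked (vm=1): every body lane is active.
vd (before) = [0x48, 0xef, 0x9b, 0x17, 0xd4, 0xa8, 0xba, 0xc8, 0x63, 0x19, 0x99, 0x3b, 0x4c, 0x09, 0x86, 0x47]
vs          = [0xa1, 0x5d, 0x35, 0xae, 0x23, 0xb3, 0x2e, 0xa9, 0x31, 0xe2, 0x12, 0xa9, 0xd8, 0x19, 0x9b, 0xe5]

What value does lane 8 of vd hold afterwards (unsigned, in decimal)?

vd[8] = 50

lanes per group: 128·1/8 = 16
AVL=15 ≤ VLMAX=16, so vl = 15
lane  0: sub(0x48,0xa1) ⇒ 0xa7
lane  1: sub(0xef,0x5d) ⇒ 0x92
lane  2: sub(0x9b,0x35) ⇒ 0x66
lane  3: sub(0x17,0xae) ⇒ 0x69
lane  4: sub(0xd4,0x23) ⇒ 0xb1
lane  5: sub(0xa8,0xb3) ⇒ 0xf5
lane  6: sub(0xba,0x2e) ⇒ 0x8c
lane  7: sub(0xc8,0xa9) ⇒ 0x1f
lane  8: sub(0x63,0x31) ⇒ 0x32
lane  9: sub(0x19,0xe2) ⇒ 0x37
lane 10: sub(0x99,0x12) ⇒ 0x87
lane 11: sub(0x3b,0xa9) ⇒ 0x92
lane 12: sub(0x4c,0xd8) ⇒ 0x74
lane 13: sub(0x09,0x19) ⇒ 0xf0
lane 14: sub(0x86,0x9b) ⇒ 0xeb
lane 15: tail/ones ⇒ 0xff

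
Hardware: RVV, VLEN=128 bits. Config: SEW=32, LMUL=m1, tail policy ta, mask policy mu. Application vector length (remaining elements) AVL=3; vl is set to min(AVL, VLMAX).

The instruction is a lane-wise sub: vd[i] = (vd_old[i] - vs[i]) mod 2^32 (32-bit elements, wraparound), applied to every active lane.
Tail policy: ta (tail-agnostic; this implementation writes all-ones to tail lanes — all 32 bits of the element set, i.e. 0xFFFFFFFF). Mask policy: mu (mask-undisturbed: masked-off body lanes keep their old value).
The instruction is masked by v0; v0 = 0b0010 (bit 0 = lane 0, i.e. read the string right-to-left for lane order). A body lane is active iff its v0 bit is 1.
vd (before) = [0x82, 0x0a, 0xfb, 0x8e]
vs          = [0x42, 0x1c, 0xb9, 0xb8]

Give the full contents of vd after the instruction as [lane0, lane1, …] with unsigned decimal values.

vd = [130, 4294967278, 251, 4294967295]

VLMAX = (128 × 1) / 32 = 4 lanes
vl = min(AVL, VLMAX) = min(3, 4) = 3
vd[0] mask-off/keep -> 0x82
vd[1] sub(0x0a,0x1c) -> 0xffffffee
vd[2] mask-off/keep -> 0xfb
vd[3] tail/ones -> 0xffffffff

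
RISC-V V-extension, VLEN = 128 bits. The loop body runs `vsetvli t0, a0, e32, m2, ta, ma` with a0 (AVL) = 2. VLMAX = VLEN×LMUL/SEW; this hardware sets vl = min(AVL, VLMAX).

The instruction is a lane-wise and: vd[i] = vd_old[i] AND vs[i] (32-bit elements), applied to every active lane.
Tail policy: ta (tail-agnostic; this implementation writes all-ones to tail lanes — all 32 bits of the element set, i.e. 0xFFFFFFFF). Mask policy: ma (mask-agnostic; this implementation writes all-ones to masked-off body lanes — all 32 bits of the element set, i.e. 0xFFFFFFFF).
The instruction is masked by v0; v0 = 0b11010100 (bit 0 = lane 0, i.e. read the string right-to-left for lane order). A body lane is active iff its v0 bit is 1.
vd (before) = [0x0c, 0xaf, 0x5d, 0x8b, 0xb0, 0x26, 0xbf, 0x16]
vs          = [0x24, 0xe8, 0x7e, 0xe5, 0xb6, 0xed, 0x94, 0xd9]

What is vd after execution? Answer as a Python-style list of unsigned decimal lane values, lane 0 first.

lanes per group: 128·2/32 = 8
vl = min(AVL, VLMAX) = min(2, 8) = 2
lane  0: mask-off/ones ⇒ 0xffffffff
lane  1: mask-off/ones ⇒ 0xffffffff
lane  2: tail/ones ⇒ 0xffffffff
lane  3: tail/ones ⇒ 0xffffffff
lane  4: tail/ones ⇒ 0xffffffff
lane  5: tail/ones ⇒ 0xffffffff
lane  6: tail/ones ⇒ 0xffffffff
lane  7: tail/ones ⇒ 0xffffffff

vd = [4294967295, 4294967295, 4294967295, 4294967295, 4294967295, 4294967295, 4294967295, 4294967295]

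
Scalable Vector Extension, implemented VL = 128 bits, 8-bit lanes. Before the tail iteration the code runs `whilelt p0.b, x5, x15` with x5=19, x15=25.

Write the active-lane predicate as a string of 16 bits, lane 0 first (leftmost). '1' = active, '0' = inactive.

predicate = 1111110000000000

128-bit reg / 8-bit elem → 16 lanes
p0[j] = (19+j < 25); true for j=0..5 → 6 lanes set
bits (lane 0 leftmost): 1111110000000000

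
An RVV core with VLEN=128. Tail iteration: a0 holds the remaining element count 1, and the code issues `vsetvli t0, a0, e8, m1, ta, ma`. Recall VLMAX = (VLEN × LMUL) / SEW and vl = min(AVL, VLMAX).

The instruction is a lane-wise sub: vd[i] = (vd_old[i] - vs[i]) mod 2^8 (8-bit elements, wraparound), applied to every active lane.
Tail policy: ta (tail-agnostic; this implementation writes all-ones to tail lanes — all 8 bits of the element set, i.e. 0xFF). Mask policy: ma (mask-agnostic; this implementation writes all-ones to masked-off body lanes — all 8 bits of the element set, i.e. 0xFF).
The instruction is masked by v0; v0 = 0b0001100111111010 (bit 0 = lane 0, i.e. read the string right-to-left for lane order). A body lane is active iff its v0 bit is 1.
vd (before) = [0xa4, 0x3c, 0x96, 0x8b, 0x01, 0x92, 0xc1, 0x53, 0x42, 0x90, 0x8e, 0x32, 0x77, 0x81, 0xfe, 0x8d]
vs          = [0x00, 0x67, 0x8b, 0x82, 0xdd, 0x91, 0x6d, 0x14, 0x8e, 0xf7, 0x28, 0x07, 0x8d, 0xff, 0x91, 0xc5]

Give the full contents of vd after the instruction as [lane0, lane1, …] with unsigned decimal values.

vd = [255, 255, 255, 255, 255, 255, 255, 255, 255, 255, 255, 255, 255, 255, 255, 255]

VLMAX = VLEN×LMUL/SEW = 128×1/8 = 16
vl ← min(1, 16) = 1
[0] mask-off/ones = 0xff
[1] tail/ones = 0xff
[2] tail/ones = 0xff
[3] tail/ones = 0xff
[4] tail/ones = 0xff
[5] tail/ones = 0xff
[6] tail/ones = 0xff
[7] tail/ones = 0xff
[8] tail/ones = 0xff
[9] tail/ones = 0xff
[10] tail/ones = 0xff
[11] tail/ones = 0xff
[12] tail/ones = 0xff
[13] tail/ones = 0xff
[14] tail/ones = 0xff
[15] tail/ones = 0xff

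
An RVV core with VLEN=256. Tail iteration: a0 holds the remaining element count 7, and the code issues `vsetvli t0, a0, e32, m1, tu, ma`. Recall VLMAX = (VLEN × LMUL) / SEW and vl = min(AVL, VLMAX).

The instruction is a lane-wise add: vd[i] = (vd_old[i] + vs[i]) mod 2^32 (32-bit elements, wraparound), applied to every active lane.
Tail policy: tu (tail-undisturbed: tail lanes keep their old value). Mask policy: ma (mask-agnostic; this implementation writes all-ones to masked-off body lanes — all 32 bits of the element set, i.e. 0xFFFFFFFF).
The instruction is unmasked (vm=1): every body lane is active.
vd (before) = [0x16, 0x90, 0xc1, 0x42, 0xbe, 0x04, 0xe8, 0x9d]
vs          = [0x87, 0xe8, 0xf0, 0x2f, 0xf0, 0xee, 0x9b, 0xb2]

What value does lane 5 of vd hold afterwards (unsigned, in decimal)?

vd[5] = 242

VLMAX = VLEN×LMUL/SEW = 256×1/32 = 8
vl = min(AVL, VLMAX) = min(7, 8) = 7
lane  0: add(0x16,0x87) ⇒ 0x9d
lane  1: add(0x90,0xe8) ⇒ 0x178
lane  2: add(0xc1,0xf0) ⇒ 0x1b1
lane  3: add(0x42,0x2f) ⇒ 0x71
lane  4: add(0xbe,0xf0) ⇒ 0x1ae
lane  5: add(0x04,0xee) ⇒ 0xf2
lane  6: add(0xe8,0x9b) ⇒ 0x183
lane  7: tail/keep ⇒ 0x9d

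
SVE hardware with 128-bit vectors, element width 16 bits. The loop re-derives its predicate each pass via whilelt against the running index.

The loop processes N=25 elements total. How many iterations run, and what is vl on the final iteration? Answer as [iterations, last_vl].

[iterations, last_vl] = [4, 1]

lane count: 128 div 16 = 8
iterations = ceil(25/8) = 4; final-pass vl = 1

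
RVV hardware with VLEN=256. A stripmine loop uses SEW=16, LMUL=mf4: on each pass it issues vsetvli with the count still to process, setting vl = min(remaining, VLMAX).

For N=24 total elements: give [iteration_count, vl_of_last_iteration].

VLMAX = VLEN×LMUL/SEW = 256×1/4/16 = 4
N=24: ⌈24/4⌉ = 6 iters; last vl = 24 − 5×4 = 4

[iterations, last_vl] = [6, 4]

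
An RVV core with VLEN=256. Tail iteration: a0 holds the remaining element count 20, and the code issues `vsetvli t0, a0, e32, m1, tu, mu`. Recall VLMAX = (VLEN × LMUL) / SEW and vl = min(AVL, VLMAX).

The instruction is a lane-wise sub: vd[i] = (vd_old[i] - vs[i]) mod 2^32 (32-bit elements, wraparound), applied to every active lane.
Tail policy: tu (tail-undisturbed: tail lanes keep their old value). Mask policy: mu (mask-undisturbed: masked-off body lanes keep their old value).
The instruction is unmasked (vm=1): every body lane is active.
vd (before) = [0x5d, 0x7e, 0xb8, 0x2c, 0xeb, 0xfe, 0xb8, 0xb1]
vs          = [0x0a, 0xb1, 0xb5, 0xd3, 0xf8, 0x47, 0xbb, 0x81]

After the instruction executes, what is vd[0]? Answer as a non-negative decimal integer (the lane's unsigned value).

VLMAX = (256 × 1) / 32 = 8 lanes
vl = min(AVL, VLMAX) = min(20, 8) = 8
vd[0] sub(0x5d,0x0a) -> 0x53
vd[1] sub(0x7e,0xb1) -> 0xffffffcd
vd[2] sub(0xb8,0xb5) -> 0x03
vd[3] sub(0x2c,0xd3) -> 0xffffff59
vd[4] sub(0xeb,0xf8) -> 0xfffffff3
vd[5] sub(0xfe,0x47) -> 0xb7
vd[6] sub(0xb8,0xbb) -> 0xfffffffd
vd[7] sub(0xb1,0x81) -> 0x30

vd[0] = 83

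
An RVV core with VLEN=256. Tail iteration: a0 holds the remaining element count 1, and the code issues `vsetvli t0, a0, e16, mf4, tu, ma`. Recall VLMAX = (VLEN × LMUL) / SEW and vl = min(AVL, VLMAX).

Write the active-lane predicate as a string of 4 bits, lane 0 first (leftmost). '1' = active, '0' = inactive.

predicate = 1000

VLMAX = VLEN×LMUL/SEW = 256×1/4/16 = 4
vl ← min(1, 4) = 1
bits (lane 0 leftmost): 1000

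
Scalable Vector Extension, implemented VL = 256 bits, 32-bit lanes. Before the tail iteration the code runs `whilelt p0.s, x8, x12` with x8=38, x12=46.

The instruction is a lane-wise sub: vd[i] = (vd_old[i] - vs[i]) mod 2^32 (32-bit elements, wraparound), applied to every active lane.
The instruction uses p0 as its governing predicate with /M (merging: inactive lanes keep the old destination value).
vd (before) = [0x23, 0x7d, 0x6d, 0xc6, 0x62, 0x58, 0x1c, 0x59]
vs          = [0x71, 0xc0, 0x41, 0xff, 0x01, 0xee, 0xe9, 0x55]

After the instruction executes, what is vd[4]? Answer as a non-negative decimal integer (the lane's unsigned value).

register lanes = 256/32 = 8
p0[j] = (38+j < 46); true for j=0..7 → 8 lanes set
[0] sub(0x23,0x71) = 0xffffffb2
[1] sub(0x7d,0xc0) = 0xffffffbd
[2] sub(0x6d,0x41) = 0x2c
[3] sub(0xc6,0xff) = 0xffffffc7
[4] sub(0x62,0x01) = 0x61
[5] sub(0x58,0xee) = 0xffffff6a
[6] sub(0x1c,0xe9) = 0xffffff33
[7] sub(0x59,0x55) = 0x04

vd[4] = 97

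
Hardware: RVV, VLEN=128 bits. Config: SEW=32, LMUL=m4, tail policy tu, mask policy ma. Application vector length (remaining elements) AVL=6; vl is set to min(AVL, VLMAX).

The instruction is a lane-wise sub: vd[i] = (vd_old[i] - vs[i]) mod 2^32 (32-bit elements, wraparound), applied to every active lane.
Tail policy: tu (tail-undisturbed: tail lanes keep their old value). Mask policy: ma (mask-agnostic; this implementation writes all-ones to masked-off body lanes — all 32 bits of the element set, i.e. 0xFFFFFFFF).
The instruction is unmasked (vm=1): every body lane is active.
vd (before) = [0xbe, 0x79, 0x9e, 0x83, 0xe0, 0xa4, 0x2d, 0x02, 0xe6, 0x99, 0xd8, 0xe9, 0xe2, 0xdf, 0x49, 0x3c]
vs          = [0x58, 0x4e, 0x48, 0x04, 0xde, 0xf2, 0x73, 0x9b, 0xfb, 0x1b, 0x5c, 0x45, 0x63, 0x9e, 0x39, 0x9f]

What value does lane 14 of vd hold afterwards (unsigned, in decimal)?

VLMAX = (128 × 4) / 32 = 16 lanes
AVL=6 ≤ VLMAX=16, so vl = 6
vd[0] sub(0xbe,0x58) -> 0x66
vd[1] sub(0x79,0x4e) -> 0x2b
vd[2] sub(0x9e,0x48) -> 0x56
vd[3] sub(0x83,0x04) -> 0x7f
vd[4] sub(0xe0,0xde) -> 0x02
vd[5] sub(0xa4,0xf2) -> 0xffffffb2
vd[6] tail/keep -> 0x2d
vd[7] tail/keep -> 0x02
vd[8] tail/keep -> 0xe6
vd[9] tail/keep -> 0x99
vd[10] tail/keep -> 0xd8
vd[11] tail/keep -> 0xe9
vd[12] tail/keep -> 0xe2
vd[13] tail/keep -> 0xdf
vd[14] tail/keep -> 0x49
vd[15] tail/keep -> 0x3c

vd[14] = 73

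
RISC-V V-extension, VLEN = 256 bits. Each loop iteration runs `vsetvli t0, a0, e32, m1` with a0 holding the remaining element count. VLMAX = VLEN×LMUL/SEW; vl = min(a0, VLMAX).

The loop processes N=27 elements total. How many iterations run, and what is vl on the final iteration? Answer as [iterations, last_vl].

VLMAX = (256 × 1) / 32 = 8 lanes
N=27: ⌈27/8⌉ = 4 iters; last vl = 27 − 3×8 = 3

[iterations, last_vl] = [4, 3]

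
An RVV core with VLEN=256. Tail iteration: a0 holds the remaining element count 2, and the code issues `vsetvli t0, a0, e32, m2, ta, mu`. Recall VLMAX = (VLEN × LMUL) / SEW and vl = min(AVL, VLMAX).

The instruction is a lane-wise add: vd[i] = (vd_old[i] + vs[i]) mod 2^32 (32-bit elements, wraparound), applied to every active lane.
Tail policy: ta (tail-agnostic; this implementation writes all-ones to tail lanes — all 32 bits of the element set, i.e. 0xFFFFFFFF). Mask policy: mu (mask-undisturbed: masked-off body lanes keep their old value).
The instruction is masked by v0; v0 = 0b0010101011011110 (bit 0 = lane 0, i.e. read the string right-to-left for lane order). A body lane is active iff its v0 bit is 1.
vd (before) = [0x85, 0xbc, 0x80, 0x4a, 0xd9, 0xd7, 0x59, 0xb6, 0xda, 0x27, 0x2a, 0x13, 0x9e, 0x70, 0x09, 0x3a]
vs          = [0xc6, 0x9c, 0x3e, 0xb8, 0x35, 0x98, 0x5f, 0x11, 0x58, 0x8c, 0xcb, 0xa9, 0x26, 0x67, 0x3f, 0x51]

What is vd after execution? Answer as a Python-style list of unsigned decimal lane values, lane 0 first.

VLMAX = (256 × 2) / 32 = 16 lanes
vl = min(AVL, VLMAX) = min(2, 16) = 2
lane  0: mask-off/keep ⇒ 0x85
lane  1: add(0xbc,0x9c) ⇒ 0x158
lane  2: tail/ones ⇒ 0xffffffff
lane  3: tail/ones ⇒ 0xffffffff
lane  4: tail/ones ⇒ 0xffffffff
lane  5: tail/ones ⇒ 0xffffffff
lane  6: tail/ones ⇒ 0xffffffff
lane  7: tail/ones ⇒ 0xffffffff
lane  8: tail/ones ⇒ 0xffffffff
lane  9: tail/ones ⇒ 0xffffffff
lane 10: tail/ones ⇒ 0xffffffff
lane 11: tail/ones ⇒ 0xffffffff
lane 12: tail/ones ⇒ 0xffffffff
lane 13: tail/ones ⇒ 0xffffffff
lane 14: tail/ones ⇒ 0xffffffff
lane 15: tail/ones ⇒ 0xffffffff

vd = [133, 344, 4294967295, 4294967295, 4294967295, 4294967295, 4294967295, 4294967295, 4294967295, 4294967295, 4294967295, 4294967295, 4294967295, 4294967295, 4294967295, 4294967295]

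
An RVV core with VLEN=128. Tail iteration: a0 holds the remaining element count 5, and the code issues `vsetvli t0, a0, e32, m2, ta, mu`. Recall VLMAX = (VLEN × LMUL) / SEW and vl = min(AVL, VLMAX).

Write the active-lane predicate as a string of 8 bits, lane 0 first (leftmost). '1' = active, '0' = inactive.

predicate = 11111000

VLMAX = VLEN×LMUL/SEW = 128×2/32 = 8
vl ← min(5, 8) = 5
bits (lane 0 leftmost): 11111000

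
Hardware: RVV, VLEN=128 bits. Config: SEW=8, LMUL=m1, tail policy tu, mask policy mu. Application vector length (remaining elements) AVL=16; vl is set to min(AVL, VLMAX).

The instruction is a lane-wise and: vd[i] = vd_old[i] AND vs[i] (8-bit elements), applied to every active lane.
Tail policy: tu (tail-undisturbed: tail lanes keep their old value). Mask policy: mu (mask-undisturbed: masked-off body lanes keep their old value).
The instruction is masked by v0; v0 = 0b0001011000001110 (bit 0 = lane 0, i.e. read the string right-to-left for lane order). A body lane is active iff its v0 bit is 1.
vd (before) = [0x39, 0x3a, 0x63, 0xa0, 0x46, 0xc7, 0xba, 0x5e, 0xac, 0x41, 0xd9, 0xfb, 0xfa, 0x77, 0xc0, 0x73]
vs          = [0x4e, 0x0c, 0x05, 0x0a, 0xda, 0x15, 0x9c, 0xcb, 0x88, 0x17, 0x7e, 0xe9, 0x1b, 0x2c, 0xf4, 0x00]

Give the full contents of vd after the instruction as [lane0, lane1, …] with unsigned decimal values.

vd = [57, 8, 1, 0, 70, 199, 186, 94, 172, 1, 88, 251, 26, 119, 192, 115]

VLMAX = VLEN×LMUL/SEW = 128×1/8 = 16
vl ← min(16, 16) = 16
  i=0: mask-off/keep → 57
  i=1: and(0x3a,0x0c) → 8
  i=2: and(0x63,0x05) → 1
  i=3: and(0xa0,0x0a) → 0
  i=4: mask-off/keep → 70
  i=5: mask-off/keep → 199
  i=6: mask-off/keep → 186
  i=7: mask-off/keep → 94
  i=8: mask-off/keep → 172
  i=9: and(0x41,0x17) → 1
  i=10: and(0xd9,0x7e) → 88
  i=11: mask-off/keep → 251
  i=12: and(0xfa,0x1b) → 26
  i=13: mask-off/keep → 119
  i=14: mask-off/keep → 192
  i=15: mask-off/keep → 115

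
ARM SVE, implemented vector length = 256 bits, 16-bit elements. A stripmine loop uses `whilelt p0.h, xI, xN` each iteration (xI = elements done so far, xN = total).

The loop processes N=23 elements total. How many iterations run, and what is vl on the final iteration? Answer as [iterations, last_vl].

register lanes = 256/16 = 16
23 elements at 16/iter → 2 passes, remainder 7 on the last

[iterations, last_vl] = [2, 7]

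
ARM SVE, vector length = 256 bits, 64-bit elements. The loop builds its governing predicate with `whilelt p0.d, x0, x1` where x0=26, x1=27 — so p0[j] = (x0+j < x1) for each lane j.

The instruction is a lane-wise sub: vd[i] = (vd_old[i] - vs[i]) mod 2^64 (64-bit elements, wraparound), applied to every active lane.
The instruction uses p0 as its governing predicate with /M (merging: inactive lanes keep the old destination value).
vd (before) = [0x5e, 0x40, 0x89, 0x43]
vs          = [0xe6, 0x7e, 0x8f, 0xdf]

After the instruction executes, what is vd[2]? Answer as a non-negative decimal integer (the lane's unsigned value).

vd[2] = 137

256-bit reg / 64-bit elem → 4 lanes
active while 26+j < 27, i.e. j ∈ [0,1) capped at 4 ⇒ 1
vd[0] sub(0x5e,0xe6) -> 0xffffffffffffff78
vd[1] tail/keep -> 0x40
vd[2] tail/keep -> 0x89
vd[3] tail/keep -> 0x43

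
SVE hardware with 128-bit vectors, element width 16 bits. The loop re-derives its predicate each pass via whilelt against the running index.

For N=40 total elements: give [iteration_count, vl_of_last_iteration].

[iterations, last_vl] = [5, 8]

128-bit reg / 16-bit elem → 8 lanes
iterations = ceil(40/8) = 5; final-pass vl = 8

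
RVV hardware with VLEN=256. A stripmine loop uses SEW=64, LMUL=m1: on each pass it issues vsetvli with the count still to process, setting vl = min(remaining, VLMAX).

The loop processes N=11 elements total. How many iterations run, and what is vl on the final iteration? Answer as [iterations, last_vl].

[iterations, last_vl] = [3, 3]

lanes per group: 256·1/64 = 4
N=11: ⌈11/4⌉ = 3 iters; last vl = 11 − 2×4 = 3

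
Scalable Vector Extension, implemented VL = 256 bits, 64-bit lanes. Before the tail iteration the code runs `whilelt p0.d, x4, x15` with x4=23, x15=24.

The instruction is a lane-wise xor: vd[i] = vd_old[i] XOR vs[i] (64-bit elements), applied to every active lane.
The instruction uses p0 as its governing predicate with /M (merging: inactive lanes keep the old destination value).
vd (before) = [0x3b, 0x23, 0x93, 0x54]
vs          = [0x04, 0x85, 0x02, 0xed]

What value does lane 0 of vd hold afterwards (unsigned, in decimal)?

vd[0] = 63

lane count: 256 div 64 = 4
p0[j] = (23+j < 24); true for j=0..0 → 1 lanes set
lane  0: xor(0x3b,0x04) ⇒ 0x3f
lane  1: tail/keep ⇒ 0x23
lane  2: tail/keep ⇒ 0x93
lane  3: tail/keep ⇒ 0x54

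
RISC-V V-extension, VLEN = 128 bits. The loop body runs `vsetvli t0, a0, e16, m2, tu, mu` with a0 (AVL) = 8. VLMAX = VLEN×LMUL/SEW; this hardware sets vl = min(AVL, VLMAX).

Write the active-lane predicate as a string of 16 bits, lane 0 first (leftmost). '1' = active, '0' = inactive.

VLMAX = VLEN×LMUL/SEW = 128×2/16 = 16
AVL=8 ≤ VLMAX=16, so vl = 8
bits (lane 0 leftmost): 1111111100000000

predicate = 1111111100000000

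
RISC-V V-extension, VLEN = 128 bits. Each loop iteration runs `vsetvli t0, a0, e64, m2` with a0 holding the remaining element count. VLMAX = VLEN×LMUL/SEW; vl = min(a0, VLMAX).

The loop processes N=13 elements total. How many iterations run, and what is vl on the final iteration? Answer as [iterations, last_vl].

lanes per group: 128·2/64 = 4
13 elements at 4/iter → 4 passes, remainder 1 on the last

[iterations, last_vl] = [4, 1]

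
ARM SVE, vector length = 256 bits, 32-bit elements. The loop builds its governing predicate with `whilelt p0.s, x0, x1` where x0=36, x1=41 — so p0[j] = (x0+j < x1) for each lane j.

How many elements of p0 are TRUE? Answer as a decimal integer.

lane count: 256 div 32 = 8
p0[j] = (36+j < 41); true for j=0..4 → 5 lanes set

vl = 5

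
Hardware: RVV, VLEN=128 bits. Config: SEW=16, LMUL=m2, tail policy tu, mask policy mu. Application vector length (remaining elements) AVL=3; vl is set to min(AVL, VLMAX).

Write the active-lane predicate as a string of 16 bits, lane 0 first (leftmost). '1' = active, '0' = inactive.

VLMAX = (128 × 2) / 16 = 16 lanes
AVL=3 ≤ VLMAX=16, so vl = 3
bits (lane 0 leftmost): 1110000000000000

predicate = 1110000000000000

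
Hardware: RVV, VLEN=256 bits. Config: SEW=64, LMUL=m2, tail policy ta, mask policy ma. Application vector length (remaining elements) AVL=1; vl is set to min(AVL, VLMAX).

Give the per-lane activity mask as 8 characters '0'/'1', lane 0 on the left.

predicate = 10000000

lanes per group: 256·2/64 = 8
AVL=1 ≤ VLMAX=8, so vl = 1
bits (lane 0 leftmost): 10000000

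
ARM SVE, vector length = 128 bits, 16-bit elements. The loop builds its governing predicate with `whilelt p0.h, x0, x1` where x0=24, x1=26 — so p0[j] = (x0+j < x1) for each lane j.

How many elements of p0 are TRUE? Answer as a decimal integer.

128-bit reg / 16-bit elem → 8 lanes
active while 24+j < 26, i.e. j ∈ [0,2) capped at 8 ⇒ 2

vl = 2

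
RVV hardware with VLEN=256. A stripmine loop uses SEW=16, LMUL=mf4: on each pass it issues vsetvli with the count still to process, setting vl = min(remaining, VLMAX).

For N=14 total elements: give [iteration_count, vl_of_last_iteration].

VLMAX = (256 × 1/4) / 16 = 4 lanes
N=14: ⌈14/4⌉ = 4 iters; last vl = 14 − 3×4 = 2

[iterations, last_vl] = [4, 2]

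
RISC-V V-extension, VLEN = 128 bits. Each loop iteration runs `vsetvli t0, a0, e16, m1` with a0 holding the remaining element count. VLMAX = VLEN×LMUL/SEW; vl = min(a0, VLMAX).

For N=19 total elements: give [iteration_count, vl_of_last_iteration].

[iterations, last_vl] = [3, 3]

VLMAX = VLEN×LMUL/SEW = 128×1/16 = 8
19 elements at 8/iter → 3 passes, remainder 3 on the last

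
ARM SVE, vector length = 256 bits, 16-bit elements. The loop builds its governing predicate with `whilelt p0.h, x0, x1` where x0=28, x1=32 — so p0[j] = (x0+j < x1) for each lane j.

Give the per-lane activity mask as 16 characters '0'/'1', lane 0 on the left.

register lanes = 256/16 = 16
p0[j] = (28+j < 32); true for j=0..3 → 4 lanes set
bits (lane 0 leftmost): 1111000000000000

predicate = 1111000000000000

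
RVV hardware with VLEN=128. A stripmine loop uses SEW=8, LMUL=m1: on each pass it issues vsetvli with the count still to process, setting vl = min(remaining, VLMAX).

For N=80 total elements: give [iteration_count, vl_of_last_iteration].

[iterations, last_vl] = [5, 16]

lanes per group: 128·1/8 = 16
N=80: ⌈80/16⌉ = 5 iters; last vl = 80 − 4×16 = 16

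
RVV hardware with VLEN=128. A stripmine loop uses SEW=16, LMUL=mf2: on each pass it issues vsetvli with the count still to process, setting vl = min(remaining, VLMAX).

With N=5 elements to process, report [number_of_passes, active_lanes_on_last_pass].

VLMAX = VLEN×LMUL/SEW = 128×1/2/16 = 4
5 elements at 4/iter → 2 passes, remainder 1 on the last

[iterations, last_vl] = [2, 1]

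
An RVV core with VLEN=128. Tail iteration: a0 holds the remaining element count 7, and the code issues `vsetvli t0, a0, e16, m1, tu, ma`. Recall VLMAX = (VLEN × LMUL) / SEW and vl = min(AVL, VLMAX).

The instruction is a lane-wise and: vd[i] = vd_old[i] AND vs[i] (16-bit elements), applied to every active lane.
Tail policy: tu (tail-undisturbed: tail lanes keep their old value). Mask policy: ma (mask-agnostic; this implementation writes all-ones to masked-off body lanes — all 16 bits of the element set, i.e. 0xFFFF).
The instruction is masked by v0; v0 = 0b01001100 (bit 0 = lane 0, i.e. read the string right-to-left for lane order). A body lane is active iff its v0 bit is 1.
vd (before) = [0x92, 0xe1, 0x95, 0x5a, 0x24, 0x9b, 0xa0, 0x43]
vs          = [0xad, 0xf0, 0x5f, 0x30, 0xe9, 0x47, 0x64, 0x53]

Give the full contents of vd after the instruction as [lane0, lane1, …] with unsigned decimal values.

vd = [65535, 65535, 21, 16, 65535, 65535, 32, 67]

VLMAX = (128 × 1) / 16 = 8 lanes
vl = min(AVL, VLMAX) = min(7, 8) = 7
lane  0: mask-off/ones ⇒ 0xffff
lane  1: mask-off/ones ⇒ 0xffff
lane  2: and(0x95,0x5f) ⇒ 0x15
lane  3: and(0x5a,0x30) ⇒ 0x10
lane  4: mask-off/ones ⇒ 0xffff
lane  5: mask-off/ones ⇒ 0xffff
lane  6: and(0xa0,0x64) ⇒ 0x20
lane  7: tail/keep ⇒ 0x43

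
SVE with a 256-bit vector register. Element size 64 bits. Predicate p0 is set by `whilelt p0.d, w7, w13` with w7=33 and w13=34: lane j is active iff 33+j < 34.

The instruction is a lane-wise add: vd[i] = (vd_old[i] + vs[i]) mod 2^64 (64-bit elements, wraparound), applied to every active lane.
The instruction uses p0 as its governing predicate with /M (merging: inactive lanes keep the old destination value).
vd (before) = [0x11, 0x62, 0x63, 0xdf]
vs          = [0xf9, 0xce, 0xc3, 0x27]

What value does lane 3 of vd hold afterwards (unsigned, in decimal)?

register lanes = 256/64 = 4
active while 33+j < 34, i.e. j ∈ [0,1) capped at 4 ⇒ 1
vd[0] add(0x11,0xf9) -> 0x10a
vd[1] tail/keep -> 0x62
vd[2] tail/keep -> 0x63
vd[3] tail/keep -> 0xdf

vd[3] = 223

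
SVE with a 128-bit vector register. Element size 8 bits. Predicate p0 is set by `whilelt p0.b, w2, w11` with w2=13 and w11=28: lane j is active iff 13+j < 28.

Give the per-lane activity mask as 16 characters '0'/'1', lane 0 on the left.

predicate = 1111111111111110

register lanes = 128/8 = 16
whilelt: lane j active iff 13+j < 28 → j < 15 → 15 active
bits (lane 0 leftmost): 1111111111111110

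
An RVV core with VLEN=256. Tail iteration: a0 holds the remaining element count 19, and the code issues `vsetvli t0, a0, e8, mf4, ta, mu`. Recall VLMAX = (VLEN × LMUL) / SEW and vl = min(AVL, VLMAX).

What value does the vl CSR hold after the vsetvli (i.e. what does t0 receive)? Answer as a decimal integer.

lanes per group: 256·1/4/8 = 8
vl ← min(19, 8) = 8

vl = 8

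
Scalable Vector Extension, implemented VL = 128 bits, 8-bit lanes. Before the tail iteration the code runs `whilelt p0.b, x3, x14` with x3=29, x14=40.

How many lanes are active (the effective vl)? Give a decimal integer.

register lanes = 128/8 = 16
p0[j] = (29+j < 40); true for j=0..10 → 11 lanes set

vl = 11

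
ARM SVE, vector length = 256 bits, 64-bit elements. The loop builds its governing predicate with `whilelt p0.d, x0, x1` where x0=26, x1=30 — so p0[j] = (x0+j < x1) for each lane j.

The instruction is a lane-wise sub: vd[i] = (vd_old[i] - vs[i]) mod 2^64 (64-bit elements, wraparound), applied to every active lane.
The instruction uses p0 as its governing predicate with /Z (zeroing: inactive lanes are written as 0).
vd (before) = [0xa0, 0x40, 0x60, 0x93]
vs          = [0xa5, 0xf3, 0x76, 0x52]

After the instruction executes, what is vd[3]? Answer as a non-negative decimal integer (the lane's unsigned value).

register lanes = 256/64 = 4
active while 26+j < 30, i.e. j ∈ [0,4) capped at 4 ⇒ 4
vd[0] sub(0xa0,0xa5) -> 0xfffffffffffffffb
vd[1] sub(0x40,0xf3) -> 0xffffffffffffff4d
vd[2] sub(0x60,0x76) -> 0xffffffffffffffea
vd[3] sub(0x93,0x52) -> 0x41

vd[3] = 65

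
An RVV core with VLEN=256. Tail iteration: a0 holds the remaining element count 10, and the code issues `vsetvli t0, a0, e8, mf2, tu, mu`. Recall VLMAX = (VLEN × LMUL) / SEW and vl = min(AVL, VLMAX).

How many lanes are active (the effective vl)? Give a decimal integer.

VLMAX = (256 × 1/2) / 8 = 16 lanes
AVL=10 ≤ VLMAX=16, so vl = 10

vl = 10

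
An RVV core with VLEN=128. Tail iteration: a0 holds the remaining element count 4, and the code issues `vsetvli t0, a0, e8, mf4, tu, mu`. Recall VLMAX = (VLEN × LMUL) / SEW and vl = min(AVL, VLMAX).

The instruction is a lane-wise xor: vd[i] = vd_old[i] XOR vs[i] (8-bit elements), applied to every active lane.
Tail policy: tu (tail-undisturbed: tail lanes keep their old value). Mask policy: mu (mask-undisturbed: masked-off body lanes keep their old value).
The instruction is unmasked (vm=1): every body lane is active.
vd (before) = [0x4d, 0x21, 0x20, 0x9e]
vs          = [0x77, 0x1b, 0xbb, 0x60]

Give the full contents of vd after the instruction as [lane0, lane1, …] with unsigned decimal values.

lanes per group: 128·1/4/8 = 4
vl = min(AVL, VLMAX) = min(4, 4) = 4
[0] xor(0x4d,0x77) = 0x3a
[1] xor(0x21,0x1b) = 0x3a
[2] xor(0x20,0xbb) = 0x9b
[3] xor(0x9e,0x60) = 0xfe

vd = [58, 58, 155, 254]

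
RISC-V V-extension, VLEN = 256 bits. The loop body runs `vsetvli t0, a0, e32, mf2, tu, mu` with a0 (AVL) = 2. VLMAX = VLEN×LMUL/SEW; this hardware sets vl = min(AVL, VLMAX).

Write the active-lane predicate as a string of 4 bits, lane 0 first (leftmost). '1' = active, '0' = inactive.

predicate = 1100

lanes per group: 256·1/2/32 = 4
AVL=2 ≤ VLMAX=4, so vl = 2
bits (lane 0 leftmost): 1100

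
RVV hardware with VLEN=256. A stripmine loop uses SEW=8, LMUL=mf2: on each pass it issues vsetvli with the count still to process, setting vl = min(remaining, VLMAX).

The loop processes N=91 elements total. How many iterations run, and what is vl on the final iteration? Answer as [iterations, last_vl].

[iterations, last_vl] = [6, 11]

VLMAX = (256 × 1/2) / 8 = 16 lanes
iterations = ceil(91/16) = 6; final-pass vl = 11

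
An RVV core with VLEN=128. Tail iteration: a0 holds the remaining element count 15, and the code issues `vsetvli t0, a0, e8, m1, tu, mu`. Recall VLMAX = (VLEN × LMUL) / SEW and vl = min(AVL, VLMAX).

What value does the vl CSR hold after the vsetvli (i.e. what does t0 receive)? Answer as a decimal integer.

VLMAX = (128 × 1) / 8 = 16 lanes
vl = min(AVL, VLMAX) = min(15, 16) = 15

vl = 15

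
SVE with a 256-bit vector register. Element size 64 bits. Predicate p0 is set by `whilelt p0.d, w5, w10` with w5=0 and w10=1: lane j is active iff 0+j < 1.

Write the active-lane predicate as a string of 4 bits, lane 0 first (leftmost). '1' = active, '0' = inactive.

register lanes = 256/64 = 4
whilelt: lane j active iff 0+j < 1 → j < 1 → 1 active
bits (lane 0 leftmost): 1000

predicate = 1000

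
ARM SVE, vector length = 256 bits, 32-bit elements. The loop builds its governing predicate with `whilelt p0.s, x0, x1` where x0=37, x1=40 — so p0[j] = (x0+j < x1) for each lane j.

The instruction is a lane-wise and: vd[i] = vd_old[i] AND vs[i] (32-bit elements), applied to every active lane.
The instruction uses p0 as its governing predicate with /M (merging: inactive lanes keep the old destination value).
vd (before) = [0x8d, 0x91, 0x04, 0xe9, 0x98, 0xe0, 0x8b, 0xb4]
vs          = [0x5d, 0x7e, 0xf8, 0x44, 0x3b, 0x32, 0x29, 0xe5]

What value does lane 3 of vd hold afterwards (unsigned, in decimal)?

lane count: 256 div 32 = 8
p0[j] = (37+j < 40); true for j=0..2 → 3 lanes set
  i=0: and(0x8d,0x5d) → 13
  i=1: and(0x91,0x7e) → 16
  i=2: and(0x04,0xf8) → 0
  i=3: tail/keep → 233
  i=4: tail/keep → 152
  i=5: tail/keep → 224
  i=6: tail/keep → 139
  i=7: tail/keep → 180

vd[3] = 233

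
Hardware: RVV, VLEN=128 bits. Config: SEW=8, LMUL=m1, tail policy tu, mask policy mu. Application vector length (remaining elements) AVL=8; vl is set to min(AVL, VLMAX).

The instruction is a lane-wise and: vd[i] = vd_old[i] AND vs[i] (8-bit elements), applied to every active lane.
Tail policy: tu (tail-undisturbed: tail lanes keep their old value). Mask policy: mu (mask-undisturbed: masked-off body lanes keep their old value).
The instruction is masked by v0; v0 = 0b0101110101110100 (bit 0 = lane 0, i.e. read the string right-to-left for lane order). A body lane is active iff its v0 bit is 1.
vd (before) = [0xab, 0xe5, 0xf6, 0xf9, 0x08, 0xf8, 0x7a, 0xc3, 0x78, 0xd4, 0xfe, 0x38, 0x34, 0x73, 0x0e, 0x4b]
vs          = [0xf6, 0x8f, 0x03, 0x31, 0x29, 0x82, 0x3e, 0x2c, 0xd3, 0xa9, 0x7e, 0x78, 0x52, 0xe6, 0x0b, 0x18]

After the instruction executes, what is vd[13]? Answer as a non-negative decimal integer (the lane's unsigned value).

VLMAX = VLEN×LMUL/SEW = 128×1/8 = 16
vl = min(AVL, VLMAX) = min(8, 16) = 8
[0] mask-off/keep = 0xab
[1] mask-off/keep = 0xe5
[2] and(0xf6,0x03) = 0x02
[3] mask-off/keep = 0xf9
[4] and(0x08,0x29) = 0x08
[5] and(0xf8,0x82) = 0x80
[6] and(0x7a,0x3e) = 0x3a
[7] mask-off/keep = 0xc3
[8] tail/keep = 0x78
[9] tail/keep = 0xd4
[10] tail/keep = 0xfe
[11] tail/keep = 0x38
[12] tail/keep = 0x34
[13] tail/keep = 0x73
[14] tail/keep = 0x0e
[15] tail/keep = 0x4b

vd[13] = 115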